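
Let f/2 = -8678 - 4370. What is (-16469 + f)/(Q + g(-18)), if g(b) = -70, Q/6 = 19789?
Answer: -42565/118664 ≈ -0.35870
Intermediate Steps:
Q = 118734 (Q = 6*19789 = 118734)
f = -26096 (f = 2*(-8678 - 4370) = 2*(-13048) = -26096)
(-16469 + f)/(Q + g(-18)) = (-16469 - 26096)/(118734 - 70) = -42565/118664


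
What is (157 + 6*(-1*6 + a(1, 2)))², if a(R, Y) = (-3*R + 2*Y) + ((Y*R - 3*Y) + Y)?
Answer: 13225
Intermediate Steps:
a(R, Y) = -3*R + R*Y (a(R, Y) = (-3*R + 2*Y) + ((R*Y - 3*Y) + Y) = (-3*R + 2*Y) + ((-3*Y + R*Y) + Y) = (-3*R + 2*Y) + (-2*Y + R*Y) = -3*R + R*Y)
(157 + 6*(-1*6 + a(1, 2)))² = (157 + 6*(-1*6 + 1*(-3 + 2)))² = (157 + 6*(-6 + 1*(-1)))² = (157 + 6*(-6 - 1))² = (157 + 6*(-7))² = (157 - 42)² = 115² = 13225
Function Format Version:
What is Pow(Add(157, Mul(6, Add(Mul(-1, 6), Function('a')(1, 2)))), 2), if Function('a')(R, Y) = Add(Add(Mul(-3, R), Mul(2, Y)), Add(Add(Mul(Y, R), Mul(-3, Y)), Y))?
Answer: 13225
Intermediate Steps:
Function('a')(R, Y) = Add(Mul(-3, R), Mul(R, Y)) (Function('a')(R, Y) = Add(Add(Mul(-3, R), Mul(2, Y)), Add(Add(Mul(R, Y), Mul(-3, Y)), Y)) = Add(Add(Mul(-3, R), Mul(2, Y)), Add(Add(Mul(-3, Y), Mul(R, Y)), Y)) = Add(Add(Mul(-3, R), Mul(2, Y)), Add(Mul(-2, Y), Mul(R, Y))) = Add(Mul(-3, R), Mul(R, Y)))
Pow(Add(157, Mul(6, Add(Mul(-1, 6), Function('a')(1, 2)))), 2) = Pow(Add(157, Mul(6, Add(Mul(-1, 6), Mul(1, Add(-3, 2))))), 2) = Pow(Add(157, Mul(6, Add(-6, Mul(1, -1)))), 2) = Pow(Add(157, Mul(6, Add(-6, -1))), 2) = Pow(Add(157, Mul(6, -7)), 2) = Pow(Add(157, -42), 2) = Pow(115, 2) = 13225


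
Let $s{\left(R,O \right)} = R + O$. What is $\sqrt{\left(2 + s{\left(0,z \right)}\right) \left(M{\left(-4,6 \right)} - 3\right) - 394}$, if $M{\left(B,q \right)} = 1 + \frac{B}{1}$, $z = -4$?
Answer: $i \sqrt{382} \approx 19.545 i$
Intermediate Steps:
$s{\left(R,O \right)} = O + R$
$M{\left(B,q \right)} = 1 + B$ ($M{\left(B,q \right)} = 1 + B 1 = 1 + B$)
$\sqrt{\left(2 + s{\left(0,z \right)}\right) \left(M{\left(-4,6 \right)} - 3\right) - 394} = \sqrt{\left(2 + \left(-4 + 0\right)\right) \left(\left(1 - 4\right) - 3\right) - 394} = \sqrt{\left(2 - 4\right) \left(-3 - 3\right) - 394} = \sqrt{\left(-2\right) \left(-6\right) - 394} = \sqrt{12 - 394} = \sqrt{-382} = i \sqrt{382}$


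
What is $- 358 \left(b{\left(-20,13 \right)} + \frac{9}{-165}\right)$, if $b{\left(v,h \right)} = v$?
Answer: $\frac{394874}{55} \approx 7179.5$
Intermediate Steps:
$- 358 \left(b{\left(-20,13 \right)} + \frac{9}{-165}\right) = - 358 \left(-20 + \frac{9}{-165}\right) = - 358 \left(-20 + 9 \left(- \frac{1}{165}\right)\right) = - 358 \left(-20 - \frac{3}{55}\right) = \left(-358\right) \left(- \frac{1103}{55}\right) = \frac{394874}{55}$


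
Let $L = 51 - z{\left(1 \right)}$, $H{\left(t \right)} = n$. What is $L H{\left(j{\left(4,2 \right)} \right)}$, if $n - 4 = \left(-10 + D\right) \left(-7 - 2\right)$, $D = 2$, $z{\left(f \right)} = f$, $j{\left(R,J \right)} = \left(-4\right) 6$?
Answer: $3800$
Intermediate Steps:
$j{\left(R,J \right)} = -24$
$n = 76$ ($n = 4 + \left(-10 + 2\right) \left(-7 - 2\right) = 4 - -72 = 4 + 72 = 76$)
$H{\left(t \right)} = 76$
$L = 50$ ($L = 51 - 1 = 50$)
$L H{\left(j{\left(4,2 \right)} \right)} = 50 \cdot 76 = 3800$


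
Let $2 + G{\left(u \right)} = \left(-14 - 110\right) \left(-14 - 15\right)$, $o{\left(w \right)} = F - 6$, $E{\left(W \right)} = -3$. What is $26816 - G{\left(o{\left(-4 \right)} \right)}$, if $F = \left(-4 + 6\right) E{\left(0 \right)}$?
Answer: $23222$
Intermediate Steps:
$F = -6$ ($F = \left(-4 + 6\right) \left(-3\right) = 2 \left(-3\right) = -6$)
$o{\left(w \right)} = -12$ ($o{\left(w \right)} = -6 - 6 = -12$)
$G{\left(u \right)} = 3594$ ($G{\left(u \right)} = -2 + \left(-14 - 110\right) \left(-14 - 15\right) = -2 - -3596 = -2 + 3596 = 3594$)
$26816 - G{\left(o{\left(-4 \right)} \right)} = 26816 - 3594 = 23222$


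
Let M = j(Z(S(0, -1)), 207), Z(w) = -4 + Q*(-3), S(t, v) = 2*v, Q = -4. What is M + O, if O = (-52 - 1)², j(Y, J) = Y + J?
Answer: 3024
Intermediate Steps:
Z(w) = 8 (Z(w) = -4 - 4*(-3) = -4 + 12 = 8)
j(Y, J) = J + Y
M = 215 (M = 207 + 8 = 215)
O = 2809 (O = (-53)² = 2809)
M + O = 215 + 2809 = 3024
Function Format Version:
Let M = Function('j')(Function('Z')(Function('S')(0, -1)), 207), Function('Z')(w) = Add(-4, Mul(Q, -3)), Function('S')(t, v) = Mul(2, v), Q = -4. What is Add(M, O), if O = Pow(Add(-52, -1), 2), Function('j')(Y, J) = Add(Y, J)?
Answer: 3024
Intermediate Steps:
Function('Z')(w) = 8 (Function('Z')(w) = Add(-4, Mul(-4, -3)) = Add(-4, 12) = 8)
Function('j')(Y, J) = Add(J, Y)
M = 215 (M = Add(207, 8) = 215)
O = 2809 (O = Pow(-53, 2) = 2809)
Add(M, O) = Add(215, 2809) = 3024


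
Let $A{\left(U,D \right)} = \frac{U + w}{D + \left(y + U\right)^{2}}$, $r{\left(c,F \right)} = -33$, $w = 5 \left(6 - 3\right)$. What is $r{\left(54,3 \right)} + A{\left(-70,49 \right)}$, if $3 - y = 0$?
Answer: $- \frac{149809}{4538} \approx -33.012$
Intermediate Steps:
$y = 3$ ($y = 3 - 0 = 3 + 0 = 3$)
$w = 15$ ($w = 5 \cdot 3 = 15$)
$A{\left(U,D \right)} = \frac{15 + U}{D + \left(3 + U\right)^{2}}$ ($A{\left(U,D \right)} = \frac{U + 15}{D + \left(3 + U\right)^{2}} = \frac{15 + U}{D + \left(3 + U\right)^{2}}$)
$r{\left(54,3 \right)} + A{\left(-70,49 \right)} = -33 + \frac{15 - 70}{49 + \left(3 - 70\right)^{2}} = -33 + \frac{1}{49 + \left(-67\right)^{2}} \left(-55\right) = -33 + \frac{1}{49 + 4489} \left(-55\right) = -33 + \frac{1}{4538} \left(-55\right) = -33 - \frac{55}{4538} = - \frac{149809}{4538}$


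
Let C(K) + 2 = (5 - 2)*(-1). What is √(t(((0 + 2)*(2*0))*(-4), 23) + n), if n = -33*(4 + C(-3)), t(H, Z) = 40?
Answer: √73 ≈ 8.5440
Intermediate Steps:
C(K) = -5 (C(K) = -2 + (5 - 2)*(-1) = -2 + 3*(-1) = -2 - 3 = -5)
n = 33 (n = -33*(4 - 5) = -33*(-1) = 33)
√(t(((0 + 2)*(2*0))*(-4), 23) + n) = √(40 + 33) = √73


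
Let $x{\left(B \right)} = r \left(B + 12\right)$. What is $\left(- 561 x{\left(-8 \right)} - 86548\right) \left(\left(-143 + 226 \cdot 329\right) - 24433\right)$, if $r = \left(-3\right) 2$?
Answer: $-3637975352$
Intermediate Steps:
$r = -6$
$x{\left(B \right)} = -72 - 6 B$ ($x{\left(B \right)} = - 6 \left(B + 12\right) = - 6 \left(12 + B\right) = -72 - 6 B$)
$\left(- 561 x{\left(-8 \right)} - 86548\right) \left(\left(-143 + 226 \cdot 329\right) - 24433\right) = \left(- 561 \left(-72 - -48\right) - 86548\right) \left(\left(-143 + 226 \cdot 329\right) - 24433\right) = \left(- 561 \left(-72 + 48\right) - 86548\right) \left(\left(-143 + 74354\right) - 24433\right) = \left(\left(-561\right) \left(-24\right) - 86548\right) \left(74211 - 24433\right) = \left(13464 - 86548\right) 49778 = \left(-73084\right) 49778 = -3637975352$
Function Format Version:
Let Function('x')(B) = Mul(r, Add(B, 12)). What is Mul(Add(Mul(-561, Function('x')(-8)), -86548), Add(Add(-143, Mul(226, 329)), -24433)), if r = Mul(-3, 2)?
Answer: -3637975352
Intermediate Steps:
r = -6
Function('x')(B) = Add(-72, Mul(-6, B)) (Function('x')(B) = Mul(-6, Add(B, 12)) = Mul(-6, Add(12, B)) = Add(-72, Mul(-6, B)))
Mul(Add(Mul(-561, Function('x')(-8)), -86548), Add(Add(-143, Mul(226, 329)), -24433)) = Mul(Add(Mul(-561, Add(-72, Mul(-6, -8))), -86548), Add(Add(-143, Mul(226, 329)), -24433)) = Mul(Add(Mul(-561, Add(-72, 48)), -86548), Add(Add(-143, 74354), -24433)) = Mul(Add(Mul(-561, -24), -86548), Add(74211, -24433)) = Mul(Add(13464, -86548), 49778) = Mul(-73084, 49778) = -3637975352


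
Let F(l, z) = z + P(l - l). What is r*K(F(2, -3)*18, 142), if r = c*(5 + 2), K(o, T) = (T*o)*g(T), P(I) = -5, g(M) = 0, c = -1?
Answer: 0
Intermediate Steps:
F(l, z) = -5 + z (F(l, z) = z - 5 = -5 + z)
K(o, T) = 0 (K(o, T) = (T*o)*0 = 0)
r = -7 (r = -(5 + 2) = -1*7 = -7)
r*K(F(2, -3)*18, 142) = -7*0 = 0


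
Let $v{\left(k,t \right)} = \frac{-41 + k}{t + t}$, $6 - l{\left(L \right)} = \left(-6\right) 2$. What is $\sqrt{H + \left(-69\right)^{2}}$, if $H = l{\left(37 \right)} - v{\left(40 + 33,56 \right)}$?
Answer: $\frac{\sqrt{234157}}{7} \approx 69.128$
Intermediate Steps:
$l{\left(L \right)} = 18$ ($l{\left(L \right)} = 6 - \left(-6\right) 2 = 6 - -12 = 6 + 12 = 18$)
$v{\left(k,t \right)} = \frac{-41 + k}{2 t}$
$H = \frac{124}{7}$ ($H = 18 - \frac{-41 + \left(40 + 33\right)}{2 \cdot 56} = 18 - \frac{1}{2} \cdot \frac{1}{56} \left(-41 + 73\right) = 18 - \frac{1}{2} \cdot \frac{1}{56} \cdot 32 = 18 - \frac{2}{7} = \frac{124}{7} \approx 17.714$)
$\sqrt{H + \left(-69\right)^{2}} = \sqrt{\frac{124}{7} + \left(-69\right)^{2}} = \sqrt{\frac{124}{7} + 4761} = \sqrt{\frac{33451}{7}} = \frac{\sqrt{234157}}{7}$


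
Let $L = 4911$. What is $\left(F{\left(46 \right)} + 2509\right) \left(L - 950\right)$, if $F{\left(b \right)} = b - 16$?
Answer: $10056979$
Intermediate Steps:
$F{\left(b \right)} = -16 + b$ ($F{\left(b \right)} = b - 16 = -16 + b$)
$\left(F{\left(46 \right)} + 2509\right) \left(L - 950\right) = \left(\left(-16 + 46\right) + 2509\right) \left(4911 - 950\right) = \left(30 + 2509\right) 3961 = 2539 \cdot 3961 = 10056979$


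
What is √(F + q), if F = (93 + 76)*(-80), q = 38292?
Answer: 2*√6193 ≈ 157.39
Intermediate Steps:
F = -13520 (F = 169*(-80) = -13520)
√(F + q) = √(-13520 + 38292) = √24772 = 2*√6193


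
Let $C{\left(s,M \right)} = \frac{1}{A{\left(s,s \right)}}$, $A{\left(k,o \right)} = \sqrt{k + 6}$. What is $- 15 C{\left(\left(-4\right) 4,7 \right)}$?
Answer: $\frac{3 i \sqrt{10}}{2} \approx 4.7434 i$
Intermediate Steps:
$A{\left(k,o \right)} = \sqrt{6 + k}$
$C{\left(s,M \right)} = \frac{1}{\sqrt{6 + s}}$
$- 15 C{\left(\left(-4\right) 4,7 \right)} = - \frac{15}{\sqrt{6 - 16}} = - \frac{15}{i \sqrt{10}} = - 15 \left(- \frac{i \sqrt{10}}{10}\right) = \frac{3 i \sqrt{10}}{2}$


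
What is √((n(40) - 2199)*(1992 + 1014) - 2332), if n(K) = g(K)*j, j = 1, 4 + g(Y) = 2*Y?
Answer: I*√6384070 ≈ 2526.7*I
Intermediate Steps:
g(Y) = -4 + 2*Y
n(K) = -4 + 2*K (n(K) = (-4 + 2*K)*1 = -4 + 2*K)
√((n(40) - 2199)*(1992 + 1014) - 2332) = √(((-4 + 2*40) - 2199)*(1992 + 1014) - 2332) = √(((-4 + 80) - 2199)*3006 - 2332) = √((76 - 2199)*3006 - 2332) = √(-2123*3006 - 2332) = √(-6381738 - 2332) = √(-6384070) = I*√6384070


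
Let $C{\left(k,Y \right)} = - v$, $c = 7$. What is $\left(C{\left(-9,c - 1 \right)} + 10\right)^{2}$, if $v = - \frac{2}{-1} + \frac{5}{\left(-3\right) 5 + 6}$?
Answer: $\frac{5929}{81} \approx 73.198$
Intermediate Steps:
$v = \frac{13}{9}$ ($v = \left(-2\right) \left(-1\right) + \frac{5}{-15 + 6} = 2 + \frac{5}{-9} = 2 + 5 \left(- \frac{1}{9}\right) = 2 - \frac{5}{9} = \frac{13}{9} \approx 1.4444$)
$C{\left(k,Y \right)} = - \frac{13}{9}$ ($C{\left(k,Y \right)} = \left(-1\right) \frac{13}{9} = - \frac{13}{9}$)
$\left(C{\left(-9,c - 1 \right)} + 10\right)^{2} = \left(- \frac{13}{9} + 10\right)^{2} = \left(\frac{77}{9}\right)^{2} = \frac{5929}{81}$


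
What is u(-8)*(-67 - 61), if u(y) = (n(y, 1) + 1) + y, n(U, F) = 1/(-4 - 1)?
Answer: 4608/5 ≈ 921.60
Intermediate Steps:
n(U, F) = -⅕ (n(U, F) = 1/(-5) = -⅕)
u(y) = ⅘ + y (u(y) = (-⅕ + 1) + y = ⅘ + y)
u(-8)*(-67 - 61) = (⅘ - 8)*(-67 - 61) = -36/5*(-128) = 4608/5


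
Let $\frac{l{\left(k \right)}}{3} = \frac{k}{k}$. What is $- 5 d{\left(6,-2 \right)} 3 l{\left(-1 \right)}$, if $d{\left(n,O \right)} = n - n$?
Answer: $0$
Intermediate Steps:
$l{\left(k \right)} = 3$ ($l{\left(k \right)} = 3 \frac{k}{k} = 3 \cdot 1 = 3$)
$d{\left(n,O \right)} = 0$
$- 5 d{\left(6,-2 \right)} 3 l{\left(-1 \right)} = \left(-5\right) 0 \cdot 3 \cdot 3 = 0 \cdot 3 \cdot 3 = 0 \cdot 3 = 0$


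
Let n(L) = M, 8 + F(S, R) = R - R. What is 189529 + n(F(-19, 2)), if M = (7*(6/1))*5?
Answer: 189739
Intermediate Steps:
F(S, R) = -8 (F(S, R) = -8 + (R - R) = -8 + 0 = -8)
M = 210 (M = (7*(6*1))*5 = (7*6)*5 = 42*5 = 210)
n(L) = 210
189529 + n(F(-19, 2)) = 189529 + 210 = 189739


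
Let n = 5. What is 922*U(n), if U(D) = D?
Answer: 4610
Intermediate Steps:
922*U(n) = 922*5 = 4610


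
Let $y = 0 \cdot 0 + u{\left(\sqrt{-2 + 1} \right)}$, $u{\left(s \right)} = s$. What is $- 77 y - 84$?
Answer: $-84 - 77 i \approx -84.0 - 77.0 i$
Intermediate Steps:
$y = i$ ($y = 0 \cdot 0 + \sqrt{-2 + 1} = 0 + \sqrt{-1} = 0 + i = i \approx 1.0 i$)
$- 77 y - 84 = - 77 i - 84 = -84 - 77 i$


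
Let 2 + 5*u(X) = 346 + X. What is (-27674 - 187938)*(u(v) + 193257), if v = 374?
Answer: -208497450836/5 ≈ -4.1700e+10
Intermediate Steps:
u(X) = 344/5 + X/5 (u(X) = -2/5 + (346 + X)/5 = -2/5 + (346/5 + X/5) = 344/5 + X/5)
(-27674 - 187938)*(u(v) + 193257) = (-27674 - 187938)*((344/5 + (1/5)*374) + 193257) = -215612*((344/5 + 374/5) + 193257) = -215612*(718/5 + 193257) = -215612*967003/5 = -208497450836/5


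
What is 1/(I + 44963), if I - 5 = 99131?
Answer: 1/144099 ≈ 6.9397e-6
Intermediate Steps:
I = 99136 (I = 5 + 99131 = 99136)
1/(I + 44963) = 1/(99136 + 44963) = 1/144099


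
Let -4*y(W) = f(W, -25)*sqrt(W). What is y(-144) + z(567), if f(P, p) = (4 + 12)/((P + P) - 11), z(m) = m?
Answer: 567 + 48*I/299 ≈ 567.0 + 0.16054*I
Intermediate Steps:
f(P, p) = 16/(-11 + 2*P) (f(P, p) = 16/(2*P - 11) = 16/(-11 + 2*P))
y(W) = -4*sqrt(W)/(-11 + 2*W) (y(W) = -16/(-11 + 2*W)*sqrt(W)/4 = -4*sqrt(W)/(-11 + 2*W))
y(-144) + z(567) = -4*sqrt(-144)/(-11 + 2*(-144)) + 567 = -4*12*I/(-11 - 288) + 567 = -4*12*I/(-299) + 567 = -4*12*I*(-1/299) + 567 = 48*I/299 + 567 = 567 + 48*I/299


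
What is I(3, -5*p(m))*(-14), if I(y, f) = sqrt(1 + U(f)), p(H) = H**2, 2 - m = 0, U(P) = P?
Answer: -14*I*sqrt(19) ≈ -61.025*I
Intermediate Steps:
m = 2 (m = 2 - 1*0 = 2 + 0 = 2)
I(y, f) = sqrt(1 + f)
I(3, -5*p(m))*(-14) = sqrt(1 - 5*2**2)*(-14) = sqrt(1 - 5*4)*(-14) = sqrt(1 - 20)*(-14) = sqrt(-19)*(-14) = (I*sqrt(19))*(-14) = -14*I*sqrt(19)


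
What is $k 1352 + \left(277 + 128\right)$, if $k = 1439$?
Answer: $1945933$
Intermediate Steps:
$k 1352 + \left(277 + 128\right) = 1439 \cdot 1352 + \left(277 + 128\right) = 1945528 + 405 = 1945933$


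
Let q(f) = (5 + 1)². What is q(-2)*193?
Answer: 6948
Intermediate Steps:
q(f) = 36 (q(f) = 6² = 36)
q(-2)*193 = 36*193 = 6948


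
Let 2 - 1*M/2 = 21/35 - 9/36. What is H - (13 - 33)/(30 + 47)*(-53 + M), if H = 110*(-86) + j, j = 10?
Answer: -104092/11 ≈ -9462.9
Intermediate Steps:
M = 33/10 (M = 4 - 2*(21/35 - 9/36) = 4 - 2*(21*(1/35) - 9*1/36) = 4 - 2*(3/5 - 1/4) = 4 - 2*7/20 = 4 - 7/10 = 33/10 ≈ 3.3000)
H = -9450 (H = 110*(-86) + 10 = -9460 + 10 = -9450)
H - (13 - 33)/(30 + 47)*(-53 + M) = -9450 - (13 - 33)/(30 + 47)*(-53 + 33/10) = -9450 - (-20/77)*(-497)/10 = -9450 - (-20*1/77)*(-497)/10 = -9450 - (-20)*(-497)/(77*10) = -9450 - 1*142/11 = -9450 - 142/11 = -104092/11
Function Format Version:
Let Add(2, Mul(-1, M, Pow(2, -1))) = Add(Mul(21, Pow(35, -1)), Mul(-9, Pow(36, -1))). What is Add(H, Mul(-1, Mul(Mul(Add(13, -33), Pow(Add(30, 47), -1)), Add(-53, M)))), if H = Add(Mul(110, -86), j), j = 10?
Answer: Rational(-104092, 11) ≈ -9462.9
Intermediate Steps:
M = Rational(33, 10) (M = Add(4, Mul(-2, Add(Mul(21, Pow(35, -1)), Mul(-9, Pow(36, -1))))) = Add(4, Mul(-2, Add(Mul(21, Rational(1, 35)), Mul(-9, Rational(1, 36))))) = Add(4, Mul(-2, Add(Rational(3, 5), Rational(-1, 4)))) = Add(4, Mul(-2, Rational(7, 20))) = Add(4, Rational(-7, 10)) = Rational(33, 10) ≈ 3.3000)
H = -9450 (H = Add(Mul(110, -86), 10) = Add(-9460, 10) = -9450)
Add(H, Mul(-1, Mul(Mul(Add(13, -33), Pow(Add(30, 47), -1)), Add(-53, M)))) = Add(-9450, Mul(-1, Mul(Mul(Add(13, -33), Pow(Add(30, 47), -1)), Add(-53, Rational(33, 10))))) = Add(-9450, Mul(-1, Mul(Mul(-20, Pow(77, -1)), Rational(-497, 10)))) = Add(-9450, Mul(-1, Mul(Mul(-20, Rational(1, 77)), Rational(-497, 10)))) = Add(-9450, Mul(-1, Mul(Rational(-20, 77), Rational(-497, 10)))) = Add(-9450, Mul(-1, Rational(142, 11))) = Add(-9450, Rational(-142, 11)) = Rational(-104092, 11)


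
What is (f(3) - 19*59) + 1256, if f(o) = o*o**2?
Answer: 162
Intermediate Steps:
f(o) = o**3
(f(3) - 19*59) + 1256 = (3**3 - 19*59) + 1256 = (27 - 1121) + 1256 = -1094 + 1256 = 162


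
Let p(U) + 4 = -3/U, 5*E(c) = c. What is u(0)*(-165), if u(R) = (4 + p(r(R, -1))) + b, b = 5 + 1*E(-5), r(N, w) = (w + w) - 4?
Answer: -1485/2 ≈ -742.50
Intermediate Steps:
r(N, w) = -4 + 2*w (r(N, w) = 2*w - 4 = -4 + 2*w)
E(c) = c/5
p(U) = -4 - 3/U
b = 4 (b = 5 + 1*((⅕)*(-5)) = 5 + 1*(-1) = 5 - 1 = 4)
u(R) = 9/2 (u(R) = (4 + (-4 - 3/(-4 + 2*(-1)))) + 4 = (4 + (-4 - 3/(-4 - 2))) + 4 = (4 + (-4 - 3/(-6))) + 4 = (4 + (-4 - 3*(-⅙))) + 4 = (4 + (-4 + ½)) + 4 = (4 - 7/2) + 4 = ½ + 4 = 9/2)
u(0)*(-165) = (9/2)*(-165) = -1485/2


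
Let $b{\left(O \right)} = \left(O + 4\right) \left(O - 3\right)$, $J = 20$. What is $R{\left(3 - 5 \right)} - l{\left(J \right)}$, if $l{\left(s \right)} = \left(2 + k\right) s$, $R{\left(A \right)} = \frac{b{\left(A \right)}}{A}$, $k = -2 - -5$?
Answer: $-95$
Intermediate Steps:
$b{\left(O \right)} = \left(-3 + O\right) \left(4 + O\right)$ ($b{\left(O \right)} = \left(4 + O\right) \left(-3 + O\right) = \left(-3 + O\right) \left(4 + O\right)$)
$k = 3$ ($k = -2 + 5 = 3$)
$R{\left(A \right)} = \frac{-12 + A + A^{2}}{A}$
$l{\left(s \right)} = 5 s$ ($l{\left(s \right)} = \left(2 + 3\right) s = 5 s$)
$R{\left(3 - 5 \right)} - l{\left(J \right)} = \left(1 + \left(3 - 5\right) - \frac{12}{3 - 5}\right) - 5 \cdot 20 = \left(1 + \left(3 - 5\right) - \frac{12}{3 - 5}\right) - 100 = \left(1 - 2 - \frac{12}{-2}\right) - 100 = \left(1 - 2 - -6\right) - 100 = \left(1 - 2 + 6\right) - 100 = 5 - 100 = -95$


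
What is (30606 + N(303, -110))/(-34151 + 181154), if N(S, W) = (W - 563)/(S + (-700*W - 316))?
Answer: 2356263449/11317319961 ≈ 0.20820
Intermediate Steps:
N(S, W) = (-563 + W)/(-316 + S - 700*W) (N(S, W) = (-563 + W)/(S + (-316 - 700*W)) = (-563 + W)/(-316 + S - 700*W))
(30606 + N(303, -110))/(-34151 + 181154) = (30606 + (563 - 1*(-110))/(316 - 1*303 + 700*(-110)))/(-34151 + 181154) = (30606 + (563 + 110)/(316 - 303 - 77000))/147003 = (30606 + 673/(-76987))*(1/147003) = (30606 - 1/76987*673)*(1/147003) = (30606 - 673/76987)*(1/147003) = (2356263449/76987)*(1/147003) = 2356263449/11317319961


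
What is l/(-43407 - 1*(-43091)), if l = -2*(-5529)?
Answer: -5529/158 ≈ -34.994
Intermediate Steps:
l = 11058
l/(-43407 - 1*(-43091)) = 11058/(-43407 - 1*(-43091)) = 11058/(-43407 + 43091) = 11058/(-316) = 11058*(-1/316) = -5529/158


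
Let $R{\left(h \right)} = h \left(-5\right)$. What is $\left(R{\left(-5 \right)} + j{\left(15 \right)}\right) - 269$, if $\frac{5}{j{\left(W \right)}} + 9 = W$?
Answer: $- \frac{1459}{6} \approx -243.17$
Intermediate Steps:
$j{\left(W \right)} = \frac{5}{-9 + W}$
$R{\left(h \right)} = - 5 h$
$\left(R{\left(-5 \right)} + j{\left(15 \right)}\right) - 269 = \left(\left(-5\right) \left(-5\right) + \frac{5}{-9 + 15}\right) - 269 = \left(25 + \frac{5}{6}\right) - 269 = \frac{155}{6} - 269 = - \frac{1459}{6}$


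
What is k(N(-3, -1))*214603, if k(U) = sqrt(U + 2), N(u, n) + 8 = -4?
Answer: 214603*I*sqrt(10) ≈ 6.7863e+5*I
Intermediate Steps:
N(u, n) = -12 (N(u, n) = -8 - 4 = -12)
k(U) = sqrt(2 + U)
k(N(-3, -1))*214603 = sqrt(2 - 12)*214603 = sqrt(-10)*214603 = (I*sqrt(10))*214603 = 214603*I*sqrt(10)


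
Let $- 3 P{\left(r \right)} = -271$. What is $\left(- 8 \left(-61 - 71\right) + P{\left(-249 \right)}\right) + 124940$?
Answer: $\frac{378259}{3} \approx 1.2609 \cdot 10^{5}$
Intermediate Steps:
$P{\left(r \right)} = \frac{271}{3}$ ($P{\left(r \right)} = \left(- \frac{1}{3}\right) \left(-271\right) = \frac{271}{3}$)
$\left(- 8 \left(-61 - 71\right) + P{\left(-249 \right)}\right) + 124940 = \left(- 8 \left(-61 - 71\right) + \frac{271}{3}\right) + 124940 = \left(\left(-8\right) \left(-132\right) + \frac{271}{3}\right) + 124940 = \left(1056 + \frac{271}{3}\right) + 124940 = \frac{3439}{3} + 124940 = \frac{378259}{3}$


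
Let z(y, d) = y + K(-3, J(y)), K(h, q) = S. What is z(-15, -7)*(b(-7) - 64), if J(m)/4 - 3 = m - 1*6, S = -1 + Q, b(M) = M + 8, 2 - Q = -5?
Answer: 567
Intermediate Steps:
Q = 7 (Q = 2 - 1*(-5) = 2 + 5 = 7)
b(M) = 8 + M
S = 6 (S = -1 + 7 = 6)
J(m) = -12 + 4*m (J(m) = 12 + 4*(m - 1*6) = 12 + 4*(m - 6) = 12 + 4*(-6 + m) = 12 + (-24 + 4*m) = -12 + 4*m)
K(h, q) = 6
z(y, d) = 6 + y (z(y, d) = y + 6 = 6 + y)
z(-15, -7)*(b(-7) - 64) = (6 - 15)*((8 - 7) - 64) = -9*(1 - 64) = -9*(-63) = 567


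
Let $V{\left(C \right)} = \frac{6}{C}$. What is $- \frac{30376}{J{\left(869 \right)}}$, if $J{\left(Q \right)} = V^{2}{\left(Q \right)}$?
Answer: $- \frac{5734692634}{9} \approx -6.3719 \cdot 10^{8}$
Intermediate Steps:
$J{\left(Q \right)} = \frac{36}{Q^{2}}$ ($J{\left(Q \right)} = \left(\frac{6}{Q}\right)^{2} = \frac{36}{Q^{2}}$)
$- \frac{30376}{J{\left(869 \right)}} = - \frac{30376}{36 \cdot \frac{1}{755161}} = - \frac{30376}{\frac{36}{755161}} = \left(-30376\right) \frac{755161}{36} = - \frac{5734692634}{9}$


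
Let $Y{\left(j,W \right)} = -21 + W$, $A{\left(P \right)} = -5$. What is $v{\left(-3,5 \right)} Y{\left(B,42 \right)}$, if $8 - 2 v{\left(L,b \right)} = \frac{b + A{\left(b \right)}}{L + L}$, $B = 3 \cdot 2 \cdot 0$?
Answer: $84$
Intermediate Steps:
$B = 0$ ($B = 6 \cdot 0 = 0$)
$v{\left(L,b \right)} = 4 - \frac{-5 + b}{4 L}$ ($v{\left(L,b \right)} = 4 - \frac{\left(b - 5\right) \frac{1}{L + L}}{2} = 4 - \frac{\left(-5 + b\right) \frac{1}{2 L}}{2} = 4 - \frac{\frac{1}{2} \frac{1}{L} \left(-5 + b\right)}{2} = 4 - \frac{-5 + b}{4 L}$)
$v{\left(-3,5 \right)} Y{\left(B,42 \right)} = \frac{5 - 5 + 16 \left(-3\right)}{4 \left(-3\right)} \left(-21 + 42\right) = \frac{1}{4} \left(- \frac{1}{3}\right) \left(5 - 5 - 48\right) 21 = \frac{1}{4} \left(- \frac{1}{3}\right) \left(-48\right) 21 = 4 \cdot 21 = 84$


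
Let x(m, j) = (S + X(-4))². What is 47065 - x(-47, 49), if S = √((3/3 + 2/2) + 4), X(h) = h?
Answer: 47043 + 8*√6 ≈ 47063.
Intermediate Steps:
S = √6 (S = √((3*(⅓) + 2*(½)) + 4) = √((1 + 1) + 4) = √(2 + 4) = √6 ≈ 2.4495)
x(m, j) = (-4 + √6)² (x(m, j) = (√6 - 4)² = (-4 + √6)²)
47065 - x(-47, 49) = 47065 - (4 - √6)²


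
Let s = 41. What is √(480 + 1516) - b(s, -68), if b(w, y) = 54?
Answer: -54 + 2*√499 ≈ -9.3234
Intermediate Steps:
√(480 + 1516) - b(s, -68) = √(480 + 1516) - 1*54 = √1996 - 54 = 2*√499 - 54 = -54 + 2*√499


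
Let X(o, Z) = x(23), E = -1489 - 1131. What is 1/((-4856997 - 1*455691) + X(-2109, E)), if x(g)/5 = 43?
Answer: -1/5312473 ≈ -1.8824e-7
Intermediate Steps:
E = -2620
x(g) = 215 (x(g) = 5*43 = 215)
X(o, Z) = 215
1/((-4856997 - 1*455691) + X(-2109, E)) = 1/((-4856997 - 1*455691) + 215) = 1/((-4856997 - 455691) + 215) = 1/(-5312688 + 215) = 1/(-5312473) = -1/5312473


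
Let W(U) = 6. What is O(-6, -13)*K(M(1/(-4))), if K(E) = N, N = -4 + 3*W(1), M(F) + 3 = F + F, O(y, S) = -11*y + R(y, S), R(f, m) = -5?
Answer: 854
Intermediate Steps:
O(y, S) = -5 - 11*y (O(y, S) = -11*y - 5 = -5 - 11*y)
M(F) = -3 + 2*F (M(F) = -3 + (F + F) = -3 + 2*F)
N = 14 (N = -4 + 3*6 = -4 + 18 = 14)
K(E) = 14
O(-6, -13)*K(M(1/(-4))) = (-5 - 11*(-6))*14 = (-5 + 66)*14 = 61*14 = 854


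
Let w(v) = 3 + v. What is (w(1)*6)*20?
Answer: 480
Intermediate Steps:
(w(1)*6)*20 = ((3 + 1)*6)*20 = (4*6)*20 = 24*20 = 480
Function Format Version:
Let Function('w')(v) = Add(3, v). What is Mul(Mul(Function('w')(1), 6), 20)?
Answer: 480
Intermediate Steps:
Mul(Mul(Function('w')(1), 6), 20) = Mul(Mul(Add(3, 1), 6), 20) = Mul(Mul(4, 6), 20) = Mul(24, 20) = 480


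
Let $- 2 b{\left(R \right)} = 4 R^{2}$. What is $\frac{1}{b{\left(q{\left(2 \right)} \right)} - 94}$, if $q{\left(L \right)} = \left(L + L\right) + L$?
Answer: $- \frac{1}{166} \approx -0.0060241$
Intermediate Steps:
$q{\left(L \right)} = 3 L$ ($q{\left(L \right)} = 2 L + L = 3 L$)
$b{\left(R \right)} = - 2 R^{2}$ ($b{\left(R \right)} = - \frac{4 R^{2}}{2} = - 2 R^{2}$)
$\frac{1}{b{\left(q{\left(2 \right)} \right)} - 94} = \frac{1}{- 2 \left(3 \cdot 2\right)^{2} - 94} = \frac{1}{- 2 \cdot 6^{2} - 94} = \frac{1}{\left(-2\right) 36 - 94} = \frac{1}{-72 - 94} = \frac{1}{-166} = - \frac{1}{166}$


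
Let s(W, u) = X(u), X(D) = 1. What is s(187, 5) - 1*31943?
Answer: -31942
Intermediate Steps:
s(W, u) = 1
s(187, 5) - 1*31943 = 1 - 1*31943 = 1 - 31943 = -31942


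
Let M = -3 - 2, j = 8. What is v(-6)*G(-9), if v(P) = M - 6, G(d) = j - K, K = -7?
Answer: -165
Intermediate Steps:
M = -5
G(d) = 15 (G(d) = 8 - 1*(-7) = 8 + 7 = 15)
v(P) = -11 (v(P) = -5 - 6 = -11)
v(-6)*G(-9) = -11*15 = -165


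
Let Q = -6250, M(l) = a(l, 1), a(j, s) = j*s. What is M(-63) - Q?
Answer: 6187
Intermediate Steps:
M(l) = l (M(l) = l*1 = l)
M(-63) - Q = -63 - 1*(-6250) = -63 + 6250 = 6187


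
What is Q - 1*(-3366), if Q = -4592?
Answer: -1226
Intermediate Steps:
Q - 1*(-3366) = -4592 - 1*(-3366) = -4592 + 3366 = -1226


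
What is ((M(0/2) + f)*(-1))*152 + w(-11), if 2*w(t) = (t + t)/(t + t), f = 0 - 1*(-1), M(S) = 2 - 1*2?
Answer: -303/2 ≈ -151.50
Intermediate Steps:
M(S) = 0 (M(S) = 2 - 2 = 0)
f = 1 (f = 0 + 1 = 1)
w(t) = 1/2 (w(t) = ((t + t)/(t + t))/2 = ((2*t)/((2*t)))/2 = ((2*t)*(1/(2*t)))/2 = (1/2)*1 = 1/2)
((M(0/2) + f)*(-1))*152 + w(-11) = ((0 + 1)*(-1))*152 + 1/2 = (1*(-1))*152 + 1/2 = -1*152 + 1/2 = -152 + 1/2 = -303/2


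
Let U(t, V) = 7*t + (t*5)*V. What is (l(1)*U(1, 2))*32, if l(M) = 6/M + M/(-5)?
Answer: 15776/5 ≈ 3155.2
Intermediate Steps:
U(t, V) = 7*t + 5*V*t (U(t, V) = 7*t + (5*t)*V = 7*t + 5*V*t)
l(M) = 6/M - M/5 (l(M) = 6/M + M*(-⅕) = 6/M - M/5)
(l(1)*U(1, 2))*32 = ((6/1 - ⅕*1)*(1*(7 + 5*2)))*32 = ((6*1 - ⅕)*(1*(7 + 10)))*32 = ((6 - ⅕)*(1*17))*32 = ((29/5)*17)*32 = (493/5)*32 = 15776/5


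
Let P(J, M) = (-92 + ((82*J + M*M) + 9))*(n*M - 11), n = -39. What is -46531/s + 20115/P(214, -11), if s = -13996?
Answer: 2377281187/714471307 ≈ 3.3273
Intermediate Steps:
P(J, M) = (-11 - 39*M)*(-83 + M² + 82*J) (P(J, M) = (-92 + ((82*J + M*M) + 9))*(-39*M - 11) = (-92 + ((82*J + M²) + 9))*(-11 - 39*M) = (-92 + ((M² + 82*J) + 9))*(-11 - 39*M) = (-92 + (9 + M² + 82*J))*(-11 - 39*M) = (-83 + M² + 82*J)*(-11 - 39*M) = (-11 - 39*M)*(-83 + M² + 82*J))
-46531/s + 20115/P(214, -11) = -46531/(-13996) + 20115/(913 - 902*214 - 39*(-11)³ - 11*(-11)² + 3237*(-11) - 3198*214*(-11)) = -46531*(-1/13996) + 20115/(913 - 193028 - 39*(-1331) - 11*121 - 35607 + 7528092) = 46531/13996 + 20115/(913 - 193028 + 51909 - 1331 - 35607 + 7528092) = 46531/13996 + 20115/7350948 = 46531/13996 + 20115*(1/7350948) = 46531/13996 + 2235/816772 = 2377281187/714471307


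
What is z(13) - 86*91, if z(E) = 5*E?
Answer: -7761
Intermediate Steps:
z(13) - 86*91 = 5*13 - 86*91 = 65 - 7826 = -7761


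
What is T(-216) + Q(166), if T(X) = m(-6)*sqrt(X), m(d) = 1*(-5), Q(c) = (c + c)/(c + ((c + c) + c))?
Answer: 1/2 - 30*I*sqrt(6) ≈ 0.5 - 73.485*I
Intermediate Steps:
Q(c) = 1/2 (Q(c) = (2*c)/(c + (2*c + c)) = (2*c)/(c + 3*c) = (2*c)/((4*c)) = (2*c)*(1/(4*c)) = 1/2)
m(d) = -5
T(X) = -5*sqrt(X)
T(-216) + Q(166) = -30*I*sqrt(6) + 1/2 = 1/2 - 30*I*sqrt(6)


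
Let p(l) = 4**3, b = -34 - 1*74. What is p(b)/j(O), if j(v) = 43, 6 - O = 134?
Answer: 64/43 ≈ 1.4884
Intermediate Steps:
O = -128 (O = 6 - 1*134 = 6 - 134 = -128)
b = -108 (b = -34 - 74 = -108)
p(l) = 64
p(b)/j(O) = 64/43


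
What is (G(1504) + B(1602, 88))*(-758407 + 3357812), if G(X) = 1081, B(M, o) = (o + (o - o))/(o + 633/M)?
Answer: 132760542306175/47203 ≈ 2.8125e+9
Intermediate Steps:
B(M, o) = o/(o + 633/M) (B(M, o) = (o + 0)/(o + 633/M) = o/(o + 633/M))
(G(1504) + B(1602, 88))*(-758407 + 3357812) = (1081 + 1602*88/(633 + 1602*88))*(-758407 + 3357812) = (1081 + 1602*88/(633 + 140976))*2599405 = (1081 + 1602*88/141609)*2599405 = (1081 + 1602*88*(1/141609))*2599405 = (1081 + 46992/47203)*2599405 = (51073435/47203)*2599405 = 132760542306175/47203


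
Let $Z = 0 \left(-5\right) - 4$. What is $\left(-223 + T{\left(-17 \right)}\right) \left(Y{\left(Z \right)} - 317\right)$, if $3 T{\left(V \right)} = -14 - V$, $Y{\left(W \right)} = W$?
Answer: $71262$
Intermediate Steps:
$Z = -4$ ($Z = 0 - 4 = -4$)
$T{\left(V \right)} = - \frac{14}{3} - \frac{V}{3}$ ($T{\left(V \right)} = \frac{-14 - V}{3} = - \frac{14}{3} - \frac{V}{3}$)
$\left(-223 + T{\left(-17 \right)}\right) \left(Y{\left(Z \right)} - 317\right) = \left(-223 - -1\right) \left(-4 - 317\right) = \left(-223 + \left(- \frac{14}{3} + \frac{17}{3}\right)\right) \left(-321\right) = \left(-223 + 1\right) \left(-321\right) = \left(-222\right) \left(-321\right) = 71262$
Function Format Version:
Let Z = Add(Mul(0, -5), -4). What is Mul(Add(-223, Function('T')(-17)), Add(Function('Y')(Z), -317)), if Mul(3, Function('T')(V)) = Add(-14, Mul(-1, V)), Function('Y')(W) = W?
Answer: 71262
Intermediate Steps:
Z = -4 (Z = Add(0, -4) = -4)
Function('T')(V) = Add(Rational(-14, 3), Mul(Rational(-1, 3), V)) (Function('T')(V) = Mul(Rational(1, 3), Add(-14, Mul(-1, V))) = Add(Rational(-14, 3), Mul(Rational(-1, 3), V)))
Mul(Add(-223, Function('T')(-17)), Add(Function('Y')(Z), -317)) = Mul(Add(-223, Add(Rational(-14, 3), Mul(Rational(-1, 3), -17))), Add(-4, -317)) = Mul(Add(-223, Add(Rational(-14, 3), Rational(17, 3))), -321) = Mul(Add(-223, 1), -321) = Mul(-222, -321) = 71262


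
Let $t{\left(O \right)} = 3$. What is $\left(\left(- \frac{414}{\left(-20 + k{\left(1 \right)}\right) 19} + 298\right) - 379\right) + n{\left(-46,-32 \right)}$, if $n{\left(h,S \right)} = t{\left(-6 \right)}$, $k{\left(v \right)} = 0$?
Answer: $- \frac{14613}{190} \approx -76.911$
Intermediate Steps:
$n{\left(h,S \right)} = 3$
$\left(\left(- \frac{414}{\left(-20 + k{\left(1 \right)}\right) 19} + 298\right) - 379\right) + n{\left(-46,-32 \right)} = \left(\left(- \frac{414}{\left(-20 + 0\right) 19} + 298\right) - 379\right) + 3 = \left(\left(- \frac{414}{\left(-20\right) 19} + 298\right) + \left(-1575 + 1196\right)\right) + 3 = \left(\left(- \frac{414}{-380} + 298\right) - 379\right) + 3 = \left(\left(\left(-414\right) \left(- \frac{1}{380}\right) + 298\right) - 379\right) + 3 = \left(\left(\frac{207}{190} + 298\right) - 379\right) + 3 = \left(\frac{56827}{190} - 379\right) + 3 = - \frac{15183}{190} + 3 = - \frac{14613}{190}$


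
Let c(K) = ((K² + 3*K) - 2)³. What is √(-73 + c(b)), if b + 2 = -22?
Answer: 3*√14056215 ≈ 11247.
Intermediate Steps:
b = -24 (b = -2 - 22 = -24)
c(K) = (-2 + K² + 3*K)³
√(-73 + c(b)) = √(-73 + (-2 + (-24)² + 3*(-24))³) = √(-73 + (-2 + 576 - 72)³) = √(-73 + 502³) = √(-73 + 126506008) = √126505935 = 3*√14056215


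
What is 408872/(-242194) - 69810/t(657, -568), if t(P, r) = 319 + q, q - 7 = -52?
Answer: -4254898517/16590289 ≈ -256.47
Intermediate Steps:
q = -45 (q = 7 - 52 = -45)
t(P, r) = 274 (t(P, r) = 319 - 45 = 274)
408872/(-242194) - 69810/t(657, -568) = 408872/(-242194) - 69810/274 = 408872*(-1/242194) - 69810*1/274 = -204436/121097 - 34905/137 = -4254898517/16590289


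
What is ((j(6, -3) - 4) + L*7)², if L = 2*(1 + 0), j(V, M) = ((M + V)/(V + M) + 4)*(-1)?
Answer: 25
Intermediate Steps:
j(V, M) = -5 (j(V, M) = ((M + V)/(M + V) + 4)*(-1) = (1 + 4)*(-1) = 5*(-1) = -5)
L = 2 (L = 2*1 = 2)
((j(6, -3) - 4) + L*7)² = ((-5 - 4) + 2*7)² = (-9 + 14)² = 5² = 25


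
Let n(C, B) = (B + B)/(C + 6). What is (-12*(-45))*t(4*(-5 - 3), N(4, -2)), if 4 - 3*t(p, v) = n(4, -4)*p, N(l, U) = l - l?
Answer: -3888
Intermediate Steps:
n(C, B) = 2*B/(6 + C) (n(C, B) = (2*B)/(6 + C) = 2*B/(6 + C))
N(l, U) = 0
t(p, v) = 4/3 + 4*p/15 (t(p, v) = 4/3 - 2*(-4)/(6 + 4)*p/3 = 4/3 - 2*(-4)/10*p/3 = 4/3 - 2*(-4)*(1/10)*p/3 = 4/3 - (-4)*p/15 = 4/3 + 4*p/15)
(-12*(-45))*t(4*(-5 - 3), N(4, -2)) = (-12*(-45))*(4/3 + 4*(4*(-5 - 3))/15) = 540*(4/3 + 4*(4*(-8))/15) = 540*(4/3 + (4/15)*(-32)) = 540*(4/3 - 128/15) = 540*(-36/5) = -3888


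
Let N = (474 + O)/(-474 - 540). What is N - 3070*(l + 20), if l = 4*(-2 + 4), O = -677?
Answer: -87163237/1014 ≈ -85960.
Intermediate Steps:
l = 8 (l = 4*2 = 8)
N = 203/1014 (N = (474 - 677)/(-474 - 540) = -203/(-1014) = -203*(-1/1014) = 203/1014 ≈ 0.20020)
N - 3070*(l + 20) = 203/1014 - 3070*(8 + 20) = 203/1014 - 3070*28 = 203/1014 - 614*140 = 203/1014 - 85960 = -87163237/1014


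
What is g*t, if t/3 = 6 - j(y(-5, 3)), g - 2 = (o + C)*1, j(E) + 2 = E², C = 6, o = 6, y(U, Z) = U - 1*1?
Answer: -1176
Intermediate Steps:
y(U, Z) = -1 + U (y(U, Z) = U - 1 = -1 + U)
j(E) = -2 + E²
g = 14 (g = 2 + (6 + 6)*1 = 2 + 12*1 = 2 + 12 = 14)
t = -84 (t = 3*(6 - (-2 + (-1 - 5)²)) = 3*(6 - (-2 + (-6)²)) = 3*(6 - (-2 + 36)) = 3*(6 - 1*34) = 3*(6 - 34) = 3*(-28) = -84)
g*t = 14*(-84) = -1176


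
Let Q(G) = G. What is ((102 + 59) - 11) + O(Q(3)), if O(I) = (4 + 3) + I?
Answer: 160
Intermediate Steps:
O(I) = 7 + I
((102 + 59) - 11) + O(Q(3)) = ((102 + 59) - 11) + (7 + 3) = (161 - 11) + 10 = 150 + 10 = 160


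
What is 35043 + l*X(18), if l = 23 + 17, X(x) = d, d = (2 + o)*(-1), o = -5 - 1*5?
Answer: 35363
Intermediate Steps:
o = -10 (o = -5 - 5 = -10)
d = 8 (d = (2 - 10)*(-1) = -8*(-1) = 8)
X(x) = 8
l = 40
35043 + l*X(18) = 35043 + 40*8 = 35043 + 320 = 35363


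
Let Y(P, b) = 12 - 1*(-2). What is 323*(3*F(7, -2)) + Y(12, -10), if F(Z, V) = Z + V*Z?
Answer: -6769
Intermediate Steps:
Y(P, b) = 14 (Y(P, b) = 12 + 2 = 14)
323*(3*F(7, -2)) + Y(12, -10) = 323*(3*(7*(1 - 2))) + 14 = 323*(3*(7*(-1))) + 14 = 323*(3*(-7)) + 14 = 323*(-21) + 14 = -6783 + 14 = -6769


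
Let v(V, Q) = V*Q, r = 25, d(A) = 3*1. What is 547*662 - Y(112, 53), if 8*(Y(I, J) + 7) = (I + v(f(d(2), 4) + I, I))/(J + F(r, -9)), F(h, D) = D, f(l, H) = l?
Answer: 3982925/11 ≈ 3.6208e+5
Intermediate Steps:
d(A) = 3
v(V, Q) = Q*V
Y(I, J) = -7 + (I + I*(3 + I))/(8*(-9 + J)) (Y(I, J) = -7 + ((I + I*(3 + I))/(J - 9))/8 = -7 + ((I + I*(3 + I))/(-9 + J))/8 = -7 + (I + I*(3 + I))/(8*(-9 + J)))
547*662 - Y(112, 53) = 547*662 - (504 + 112 - 56*53 + 112*(3 + 112))/(8*(-9 + 53)) = 362114 - (504 + 112 - 2968 + 112*115)/(8*44) = 362114 - (504 + 112 - 2968 + 12880)/(8*44) = 362114 - 10528/(8*44) = 362114 - 1*329/11 = 362114 - 329/11 = 3982925/11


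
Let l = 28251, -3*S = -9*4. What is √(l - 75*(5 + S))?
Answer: 4*√1686 ≈ 164.24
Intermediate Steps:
S = 12 (S = -(-3)*4 = -⅓*(-36) = 12)
√(l - 75*(5 + S)) = √(28251 - 75*(5 + 12)) = √(28251 - 75*17) = √(28251 - 1275) = √26976 = 4*√1686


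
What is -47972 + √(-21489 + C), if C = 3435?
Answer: -47972 + 3*I*√2006 ≈ -47972.0 + 134.37*I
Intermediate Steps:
-47972 + √(-21489 + C) = -47972 + √(-21489 + 3435) = -47972 + √(-18054) = -47972 + 3*I*√2006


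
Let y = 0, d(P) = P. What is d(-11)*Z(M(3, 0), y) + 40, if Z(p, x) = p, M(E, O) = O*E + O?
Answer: 40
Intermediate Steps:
M(E, O) = O + E*O (M(E, O) = E*O + O = O + E*O)
d(-11)*Z(M(3, 0), y) + 40 = -0*(1 + 3) + 40 = -0*4 + 40 = -11*0 + 40 = 0 + 40 = 40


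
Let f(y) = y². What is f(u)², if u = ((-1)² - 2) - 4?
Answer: 625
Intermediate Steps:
u = -5 (u = (1 - 2) - 4 = -1 - 4 = -5)
f(u)² = ((-5)²)² = 25² = 625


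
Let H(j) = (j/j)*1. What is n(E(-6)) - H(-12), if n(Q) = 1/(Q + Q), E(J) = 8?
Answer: -15/16 ≈ -0.93750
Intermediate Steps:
H(j) = 1 (H(j) = 1*1 = 1)
n(Q) = 1/(2*Q)
n(E(-6)) - H(-12) = (½)/8 - 1*1 = (½)*(⅛) - 1 = 1/16 - 1 = -15/16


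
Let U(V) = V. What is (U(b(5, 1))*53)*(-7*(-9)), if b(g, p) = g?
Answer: 16695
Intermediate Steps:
(U(b(5, 1))*53)*(-7*(-9)) = (5*53)*(-7*(-9)) = 265*63 = 16695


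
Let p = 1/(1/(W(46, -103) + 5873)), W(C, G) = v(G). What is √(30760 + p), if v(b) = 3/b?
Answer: 42*√220317/103 ≈ 191.40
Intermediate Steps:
W(C, G) = 3/G
p = 604916/103 (p = 1/(1/(3/(-103) + 5873)) = 1/(1/(3*(-1/103) + 5873)) = 1/(1/(-3/103 + 5873)) = 1/(1/(604916/103)) = 1/(103/604916) = 604916/103 ≈ 5873.0)
√(30760 + p) = √(30760 + 604916/103) = √(3773196/103) = 42*√220317/103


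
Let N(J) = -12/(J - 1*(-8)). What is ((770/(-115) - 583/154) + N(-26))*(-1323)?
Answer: 597303/46 ≈ 12985.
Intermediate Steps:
N(J) = -12/(8 + J) (N(J) = -12/(J + 8) = -12/(8 + J))
((770/(-115) - 583/154) + N(-26))*(-1323) = ((770/(-115) - 583/154) - 12/(8 - 26))*(-1323) = ((770*(-1/115) - 583*1/154) - 12/(-18))*(-1323) = ((-154/23 - 53/14) - 12*(-1/18))*(-1323) = (-3375/322 + ⅔)*(-1323) = -9481/966*(-1323) = 597303/46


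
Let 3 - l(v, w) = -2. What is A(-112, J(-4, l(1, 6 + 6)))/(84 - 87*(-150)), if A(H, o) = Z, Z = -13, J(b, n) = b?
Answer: -13/13134 ≈ -0.00098980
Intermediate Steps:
l(v, w) = 5 (l(v, w) = 3 - 1*(-2) = 3 + 2 = 5)
A(H, o) = -13
A(-112, J(-4, l(1, 6 + 6)))/(84 - 87*(-150)) = -13/(84 - 87*(-150)) = -13/(84 + 13050) = -13/13134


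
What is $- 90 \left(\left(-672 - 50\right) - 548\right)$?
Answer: $114300$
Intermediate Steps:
$- 90 \left(\left(-672 - 50\right) - 548\right) = - 90 \left(-722 - 548\right) = \left(-90\right) \left(-1270\right) = 114300$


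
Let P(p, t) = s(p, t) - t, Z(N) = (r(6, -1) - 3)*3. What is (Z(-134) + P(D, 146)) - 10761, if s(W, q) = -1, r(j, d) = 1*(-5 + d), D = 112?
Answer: -10935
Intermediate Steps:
r(j, d) = -5 + d
Z(N) = -27 (Z(N) = ((-5 - 1) - 3)*3 = (-6 - 3)*3 = -9*3 = -27)
P(p, t) = -1 - t
(Z(-134) + P(D, 146)) - 10761 = (-27 + (-1 - 1*146)) - 10761 = (-27 + (-1 - 146)) - 10761 = (-27 - 147) - 10761 = -174 - 10761 = -10935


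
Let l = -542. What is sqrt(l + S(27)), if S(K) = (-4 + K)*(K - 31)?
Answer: I*sqrt(634) ≈ 25.179*I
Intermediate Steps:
S(K) = (-31 + K)*(-4 + K) (S(K) = (-4 + K)*(-31 + K) = (-31 + K)*(-4 + K))
sqrt(l + S(27)) = sqrt(-542 + (124 + 27**2 - 35*27)) = sqrt(-542 + (124 + 729 - 945)) = sqrt(-542 - 92) = sqrt(-634) = I*sqrt(634)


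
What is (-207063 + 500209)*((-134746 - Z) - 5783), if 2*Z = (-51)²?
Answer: -41576750607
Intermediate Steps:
Z = 2601/2 (Z = (½)*(-51)² = (½)*2601 = 2601/2 ≈ 1300.5)
(-207063 + 500209)*((-134746 - Z) - 5783) = (-207063 + 500209)*((-134746 - 1*2601/2) - 5783) = 293146*((-134746 - 2601/2) - 5783) = 293146*(-272093/2 - 5783) = 293146*(-283659/2) = -41576750607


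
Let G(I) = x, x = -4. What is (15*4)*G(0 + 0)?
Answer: -240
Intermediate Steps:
G(I) = -4
(15*4)*G(0 + 0) = (15*4)*(-4) = 60*(-4) = -240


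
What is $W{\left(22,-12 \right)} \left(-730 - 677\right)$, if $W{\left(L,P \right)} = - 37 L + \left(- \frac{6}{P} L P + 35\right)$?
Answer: $1281777$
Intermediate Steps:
$W{\left(L,P \right)} = 35 - 43 L$ ($W{\left(L,P \right)} = - 37 L + \left(- \frac{6 L}{P} P + 35\right) = - 37 L - \left(-35 + 6 L\right) = 35 - 43 L$)
$W{\left(22,-12 \right)} \left(-730 - 677\right) = \left(35 - 946\right) \left(-730 - 677\right) = \left(35 - 946\right) \left(-1407\right) = \left(-911\right) \left(-1407\right) = 1281777$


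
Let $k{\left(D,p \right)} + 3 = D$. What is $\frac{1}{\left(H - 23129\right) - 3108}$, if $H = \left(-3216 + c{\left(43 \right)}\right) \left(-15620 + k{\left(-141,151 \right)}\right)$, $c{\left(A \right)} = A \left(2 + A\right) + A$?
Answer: $\frac{1}{19489595} \approx 5.1309 \cdot 10^{-8}$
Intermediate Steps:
$k{\left(D,p \right)} = -3 + D$
$c{\left(A \right)} = A + A \left(2 + A\right)$
$H = 19515832$ ($H = \left(-3216 + 43 \left(3 + 43\right)\right) \left(-15620 - 144\right) = \left(-3216 + 43 \cdot 46\right) \left(-15620 - 144\right) = \left(-3216 + 1978\right) \left(-15764\right) = \left(-1238\right) \left(-15764\right) = 19515832$)
$\frac{1}{\left(H - 23129\right) - 3108} = \frac{1}{\left(19515832 - 23129\right) - 3108} = \frac{1}{19492703 - 3108} = \frac{1}{19489595}$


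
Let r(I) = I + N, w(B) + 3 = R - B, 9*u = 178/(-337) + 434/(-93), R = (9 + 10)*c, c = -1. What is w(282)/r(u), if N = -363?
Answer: 2766096/3308189 ≈ 0.83614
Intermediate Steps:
R = -19 (R = (9 + 10)*(-1) = 19*(-1) = -19)
u = -5252/9099 (u = (178/(-337) + 434/(-93))/9 = (178*(-1/337) + 434*(-1/93))/9 = (-178/337 - 14/3)/9 = (1/9)*(-5252/1011) = -5252/9099 ≈ -0.57721)
w(B) = -22 - B (w(B) = -3 + (-19 - B) = -22 - B)
r(I) = -363 + I (r(I) = I - 363 = -363 + I)
w(282)/r(u) = (-22 - 1*282)/(-363 - 5252/9099) = (-22 - 282)/(-3308189/9099) = -304*(-9099/3308189) = 2766096/3308189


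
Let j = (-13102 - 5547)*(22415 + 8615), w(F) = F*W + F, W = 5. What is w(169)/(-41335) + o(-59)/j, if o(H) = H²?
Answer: -117384771143/4783934911490 ≈ -0.024537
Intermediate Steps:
w(F) = 6*F (w(F) = F*5 + F = 5*F + F = 6*F)
j = -578678470 (j = -18649*31030 = -578678470)
w(169)/(-41335) + o(-59)/j = (6*169)/(-41335) + (-59)²/(-578678470) = 1014*(-1/41335) + 3481*(-1/578678470) = -1014/41335 - 3481/578678470 = -117384771143/4783934911490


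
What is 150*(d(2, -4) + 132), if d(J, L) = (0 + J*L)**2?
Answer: 29400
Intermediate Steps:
d(J, L) = J**2*L**2 (d(J, L) = (J*L)**2 = J**2*L**2)
150*(d(2, -4) + 132) = 150*(2**2*(-4)**2 + 132) = 150*(4*16 + 132) = 150*(64 + 132) = 150*196 = 29400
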